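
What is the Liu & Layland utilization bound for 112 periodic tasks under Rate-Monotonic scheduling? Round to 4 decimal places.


Compute 2^(1/112) = 1.0062080044
Subtract 1: 1.0062080044 - 1 = 0.0062080044
Multiply by n: 112 * 0.0062080044 = 0.6952964928
Round to 4 dp: 0.6953

0.6953


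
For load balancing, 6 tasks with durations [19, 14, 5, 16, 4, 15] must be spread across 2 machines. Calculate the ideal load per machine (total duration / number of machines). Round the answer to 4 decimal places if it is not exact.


Total processing time = 19 + 14 + 5 + 16 + 4 + 15 = 73
Number of machines = 2
Ideal balanced load = 73 / 2 = 36.5

36.5


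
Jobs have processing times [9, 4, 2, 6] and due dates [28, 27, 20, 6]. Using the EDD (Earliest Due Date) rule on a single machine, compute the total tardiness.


Sort by due date (EDD order): [(6, 6), (2, 20), (4, 27), (9, 28)]
Compute completion times and tardiness:
  Job 1: p=6, d=6, C=6, tardiness=max(0,6-6)=0
  Job 2: p=2, d=20, C=8, tardiness=max(0,8-20)=0
  Job 3: p=4, d=27, C=12, tardiness=max(0,12-27)=0
  Job 4: p=9, d=28, C=21, tardiness=max(0,21-28)=0
Total tardiness = 0

0


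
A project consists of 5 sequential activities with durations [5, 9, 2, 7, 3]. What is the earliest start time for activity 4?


Activity 4 starts after activities 1 through 3 complete.
Predecessor durations: [5, 9, 2]
ES = 5 + 9 + 2 = 16

16


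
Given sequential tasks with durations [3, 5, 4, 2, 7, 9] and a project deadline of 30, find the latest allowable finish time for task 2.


LF(activity 2) = deadline - sum of successor durations
Successors: activities 3 through 6 with durations [4, 2, 7, 9]
Sum of successor durations = 22
LF = 30 - 22 = 8

8


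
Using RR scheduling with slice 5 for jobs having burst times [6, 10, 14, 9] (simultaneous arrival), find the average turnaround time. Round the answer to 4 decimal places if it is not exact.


Time quantum = 5
Execution trace:
  J1 runs 5 units, time = 5
  J2 runs 5 units, time = 10
  J3 runs 5 units, time = 15
  J4 runs 5 units, time = 20
  J1 runs 1 units, time = 21
  J2 runs 5 units, time = 26
  J3 runs 5 units, time = 31
  J4 runs 4 units, time = 35
  J3 runs 4 units, time = 39
Finish times: [21, 26, 39, 35]
Average turnaround = 121/4 = 30.25

30.25


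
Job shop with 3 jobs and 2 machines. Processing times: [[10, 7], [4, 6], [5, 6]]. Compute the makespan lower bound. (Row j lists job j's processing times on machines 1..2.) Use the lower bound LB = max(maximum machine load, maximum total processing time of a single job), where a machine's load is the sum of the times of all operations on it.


Machine loads:
  Machine 1: 10 + 4 + 5 = 19
  Machine 2: 7 + 6 + 6 = 19
Max machine load = 19
Job totals:
  Job 1: 17
  Job 2: 10
  Job 3: 11
Max job total = 17
Lower bound = max(19, 17) = 19

19


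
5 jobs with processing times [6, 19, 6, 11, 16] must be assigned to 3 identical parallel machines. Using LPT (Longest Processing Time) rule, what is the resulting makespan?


Sort jobs in decreasing order (LPT): [19, 16, 11, 6, 6]
Assign each job to the least loaded machine:
  Machine 1: jobs [19], load = 19
  Machine 2: jobs [16, 6], load = 22
  Machine 3: jobs [11, 6], load = 17
Makespan = max load = 22

22


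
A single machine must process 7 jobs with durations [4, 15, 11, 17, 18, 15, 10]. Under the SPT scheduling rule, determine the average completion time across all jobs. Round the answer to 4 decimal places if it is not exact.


Sort jobs by processing time (SPT order): [4, 10, 11, 15, 15, 17, 18]
Compute completion times sequentially:
  Job 1: processing = 4, completes at 4
  Job 2: processing = 10, completes at 14
  Job 3: processing = 11, completes at 25
  Job 4: processing = 15, completes at 40
  Job 5: processing = 15, completes at 55
  Job 6: processing = 17, completes at 72
  Job 7: processing = 18, completes at 90
Sum of completion times = 300
Average completion time = 300/7 = 42.8571

42.8571


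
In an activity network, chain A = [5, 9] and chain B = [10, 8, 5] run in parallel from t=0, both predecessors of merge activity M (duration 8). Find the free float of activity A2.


ES(A2) = sum of predecessors on chain A = 5
EF(A2) = ES + duration = 5 + 9 = 14
Successor of A2 is M. ES(M) = max(sum(A), sum(B)) = max(14, 23) = 23
Free float = ES(successor) - EF(current) = 23 - 14 = 9

9


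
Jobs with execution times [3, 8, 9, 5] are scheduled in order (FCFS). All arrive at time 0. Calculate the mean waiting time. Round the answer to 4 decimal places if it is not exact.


FCFS order (as given): [3, 8, 9, 5]
Waiting times:
  Job 1: wait = 0
  Job 2: wait = 3
  Job 3: wait = 11
  Job 4: wait = 20
Sum of waiting times = 34
Average waiting time = 34/4 = 8.5

8.5


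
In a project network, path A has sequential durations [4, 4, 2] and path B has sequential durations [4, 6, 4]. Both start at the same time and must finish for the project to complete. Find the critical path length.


Path A total = 4 + 4 + 2 = 10
Path B total = 4 + 6 + 4 = 14
Critical path = longest path = max(10, 14) = 14

14


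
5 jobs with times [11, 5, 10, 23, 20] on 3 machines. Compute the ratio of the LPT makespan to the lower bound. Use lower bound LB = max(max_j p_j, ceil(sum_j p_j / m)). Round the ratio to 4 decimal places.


LPT order: [23, 20, 11, 10, 5]
Machine loads after assignment: [23, 25, 21]
LPT makespan = 25
Lower bound = max(max_job, ceil(total/3)) = max(23, 23) = 23
Ratio = 25 / 23 = 1.087

1.087


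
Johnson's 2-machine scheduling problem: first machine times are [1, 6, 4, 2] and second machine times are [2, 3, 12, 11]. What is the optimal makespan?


Apply Johnson's rule:
  Group 1 (a <= b): [(1, 1, 2), (4, 2, 11), (3, 4, 12)]
  Group 2 (a > b): [(2, 6, 3)]
Optimal job order: [1, 4, 3, 2]
Schedule:
  Job 1: M1 done at 1, M2 done at 3
  Job 4: M1 done at 3, M2 done at 14
  Job 3: M1 done at 7, M2 done at 26
  Job 2: M1 done at 13, M2 done at 29
Makespan = 29

29


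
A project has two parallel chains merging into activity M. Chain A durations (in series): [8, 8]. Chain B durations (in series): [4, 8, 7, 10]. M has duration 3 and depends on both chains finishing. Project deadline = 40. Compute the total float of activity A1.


Forward pass: ES(A1) = sum of predecessors on chain A = 0
EF = ES + duration = 0 + 8 = 8
Backward pass: LF(M) = deadline = 40; LS(M) = 40 - 3 = 37
LF(A1) = LS(M) - sum(successors on chain A) = 37 - 8 = 29
LS = LF - duration = 29 - 8 = 21
Total float = LS - ES = 21 - 0 = 21

21


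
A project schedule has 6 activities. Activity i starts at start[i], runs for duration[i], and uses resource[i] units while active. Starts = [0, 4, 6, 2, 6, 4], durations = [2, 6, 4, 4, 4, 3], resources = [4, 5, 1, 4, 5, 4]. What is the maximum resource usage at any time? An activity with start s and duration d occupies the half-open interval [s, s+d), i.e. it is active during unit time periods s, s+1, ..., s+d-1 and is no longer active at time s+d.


Each activity i is active on [start_i, start_i + duration_i).
Compute total resource usage per time slot:
  t=0: active resources = [4], total = 4
  t=1: active resources = [4], total = 4
  t=2: active resources = [4], total = 4
  t=3: active resources = [4], total = 4
  t=4: active resources = [5, 4, 4], total = 13
  t=5: active resources = [5, 4, 4], total = 13
  t=6: active resources = [5, 1, 5, 4], total = 15
  t=7: active resources = [5, 1, 5], total = 11
  t=8: active resources = [5, 1, 5], total = 11
  t=9: active resources = [5, 1, 5], total = 11
Peak resource demand = 15

15


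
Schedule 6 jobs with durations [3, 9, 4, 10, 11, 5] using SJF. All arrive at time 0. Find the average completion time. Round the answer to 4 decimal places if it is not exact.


SJF order (ascending): [3, 4, 5, 9, 10, 11]
Completion times:
  Job 1: burst=3, C=3
  Job 2: burst=4, C=7
  Job 3: burst=5, C=12
  Job 4: burst=9, C=21
  Job 5: burst=10, C=31
  Job 6: burst=11, C=42
Average completion = 116/6 = 19.3333

19.3333


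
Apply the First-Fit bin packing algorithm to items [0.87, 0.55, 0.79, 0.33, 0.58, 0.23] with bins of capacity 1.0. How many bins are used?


Place items sequentially using First-Fit:
  Item 0.87 -> new Bin 1
  Item 0.55 -> new Bin 2
  Item 0.79 -> new Bin 3
  Item 0.33 -> Bin 2 (now 0.88)
  Item 0.58 -> new Bin 4
  Item 0.23 -> Bin 4 (now 0.81)
Total bins used = 4

4


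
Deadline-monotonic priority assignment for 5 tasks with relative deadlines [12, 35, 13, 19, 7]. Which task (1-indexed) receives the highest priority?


Sort tasks by relative deadline (ascending):
  Task 5: deadline = 7
  Task 1: deadline = 12
  Task 3: deadline = 13
  Task 4: deadline = 19
  Task 2: deadline = 35
Priority order (highest first): [5, 1, 3, 4, 2]
Highest priority task = 5

5


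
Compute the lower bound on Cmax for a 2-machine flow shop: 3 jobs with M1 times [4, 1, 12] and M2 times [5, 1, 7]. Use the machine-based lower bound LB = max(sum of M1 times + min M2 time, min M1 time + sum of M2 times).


LB1 = sum(M1 times) + min(M2 times) = 17 + 1 = 18
LB2 = min(M1 times) + sum(M2 times) = 1 + 13 = 14
Lower bound = max(LB1, LB2) = max(18, 14) = 18

18


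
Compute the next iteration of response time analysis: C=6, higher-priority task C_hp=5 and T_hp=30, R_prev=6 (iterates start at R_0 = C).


R_next = C + ceil(R_prev / T_hp) * C_hp
ceil(6 / 30) = ceil(0.2) = 1
Interference = 1 * 5 = 5
R_next = 6 + 5 = 11

11


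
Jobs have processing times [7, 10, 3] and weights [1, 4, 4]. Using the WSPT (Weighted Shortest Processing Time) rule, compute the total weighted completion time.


Compute p/w ratios and sort ascending (WSPT): [(3, 4), (10, 4), (7, 1)]
Compute weighted completion times:
  Job (p=3,w=4): C=3, w*C=4*3=12
  Job (p=10,w=4): C=13, w*C=4*13=52
  Job (p=7,w=1): C=20, w*C=1*20=20
Total weighted completion time = 84

84


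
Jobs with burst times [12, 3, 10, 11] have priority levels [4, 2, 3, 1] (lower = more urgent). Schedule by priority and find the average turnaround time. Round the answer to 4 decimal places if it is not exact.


Sort by priority (ascending = highest first):
Order: [(1, 11), (2, 3), (3, 10), (4, 12)]
Completion times:
  Priority 1, burst=11, C=11
  Priority 2, burst=3, C=14
  Priority 3, burst=10, C=24
  Priority 4, burst=12, C=36
Average turnaround = 85/4 = 21.25

21.25


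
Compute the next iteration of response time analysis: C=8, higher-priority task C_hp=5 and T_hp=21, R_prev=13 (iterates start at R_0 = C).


R_next = C + ceil(R_prev / T_hp) * C_hp
ceil(13 / 21) = ceil(0.619) = 1
Interference = 1 * 5 = 5
R_next = 8 + 5 = 13
R_next = R_prev, so the iteration has converged (response time = 13).

13


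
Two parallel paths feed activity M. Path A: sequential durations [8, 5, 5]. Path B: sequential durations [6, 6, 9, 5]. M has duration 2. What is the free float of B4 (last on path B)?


ES(B4) = sum of predecessors on chain B = 21
EF(B4) = ES + duration = 21 + 5 = 26
Successor of B4 is M. ES(M) = max(sum(A), sum(B)) = max(18, 26) = 26
Free float = ES(successor) - EF(current) = 26 - 26 = 0

0


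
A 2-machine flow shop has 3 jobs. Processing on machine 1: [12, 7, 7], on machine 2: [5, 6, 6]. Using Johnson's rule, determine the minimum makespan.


Apply Johnson's rule:
  Group 1 (a <= b): []
  Group 2 (a > b): [(2, 7, 6), (3, 7, 6), (1, 12, 5)]
Optimal job order: [2, 3, 1]
Schedule:
  Job 2: M1 done at 7, M2 done at 13
  Job 3: M1 done at 14, M2 done at 20
  Job 1: M1 done at 26, M2 done at 31
Makespan = 31

31


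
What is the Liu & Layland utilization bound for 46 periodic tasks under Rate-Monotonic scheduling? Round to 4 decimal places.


Compute 2^(1/46) = 1.0151825180
Subtract 1: 1.0151825180 - 1 = 0.0151825180
Multiply by n: 46 * 0.0151825180 = 0.6983958280
Round to 4 dp: 0.6984

0.6984


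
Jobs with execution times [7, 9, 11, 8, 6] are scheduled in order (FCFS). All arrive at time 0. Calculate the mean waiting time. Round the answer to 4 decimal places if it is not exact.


FCFS order (as given): [7, 9, 11, 8, 6]
Waiting times:
  Job 1: wait = 0
  Job 2: wait = 7
  Job 3: wait = 16
  Job 4: wait = 27
  Job 5: wait = 35
Sum of waiting times = 85
Average waiting time = 85/5 = 17.0

17.0


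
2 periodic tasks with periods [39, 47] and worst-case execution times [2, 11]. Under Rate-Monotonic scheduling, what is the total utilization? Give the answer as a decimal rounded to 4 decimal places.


Compute individual utilizations (exact fractions):
  Task 1: C/T = 2/39 (approx. 0.0513)
  Task 2: C/T = 11/47 (approx. 0.234)
Total utilization U = 2/39 + 11/47 = 523/1833
Rounded to 4 decimal places: U = 0.2853
RM (Liu & Layland) bound for 2 tasks = 0.828427; compare with U = 523/1833 (approx. 0.285325)
U <= bound, so schedulable by RM sufficient condition.

0.2853


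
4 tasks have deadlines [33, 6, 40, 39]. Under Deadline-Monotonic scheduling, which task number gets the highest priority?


Sort tasks by relative deadline (ascending):
  Task 2: deadline = 6
  Task 1: deadline = 33
  Task 4: deadline = 39
  Task 3: deadline = 40
Priority order (highest first): [2, 1, 4, 3]
Highest priority task = 2

2


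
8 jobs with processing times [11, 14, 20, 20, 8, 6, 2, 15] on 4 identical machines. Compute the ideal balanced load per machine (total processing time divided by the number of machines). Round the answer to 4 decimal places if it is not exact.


Total processing time = 11 + 14 + 20 + 20 + 8 + 6 + 2 + 15 = 96
Number of machines = 4
Ideal balanced load = 96 / 4 = 24.0

24.0


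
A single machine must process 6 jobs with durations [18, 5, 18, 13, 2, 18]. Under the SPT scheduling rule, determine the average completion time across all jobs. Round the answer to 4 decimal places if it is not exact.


Sort jobs by processing time (SPT order): [2, 5, 13, 18, 18, 18]
Compute completion times sequentially:
  Job 1: processing = 2, completes at 2
  Job 2: processing = 5, completes at 7
  Job 3: processing = 13, completes at 20
  Job 4: processing = 18, completes at 38
  Job 5: processing = 18, completes at 56
  Job 6: processing = 18, completes at 74
Sum of completion times = 197
Average completion time = 197/6 = 32.8333

32.8333


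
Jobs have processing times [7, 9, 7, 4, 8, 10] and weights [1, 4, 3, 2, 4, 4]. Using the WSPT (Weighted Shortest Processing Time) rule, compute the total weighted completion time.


Compute p/w ratios and sort ascending (WSPT): [(4, 2), (8, 4), (9, 4), (7, 3), (10, 4), (7, 1)]
Compute weighted completion times:
  Job (p=4,w=2): C=4, w*C=2*4=8
  Job (p=8,w=4): C=12, w*C=4*12=48
  Job (p=9,w=4): C=21, w*C=4*21=84
  Job (p=7,w=3): C=28, w*C=3*28=84
  Job (p=10,w=4): C=38, w*C=4*38=152
  Job (p=7,w=1): C=45, w*C=1*45=45
Total weighted completion time = 421

421


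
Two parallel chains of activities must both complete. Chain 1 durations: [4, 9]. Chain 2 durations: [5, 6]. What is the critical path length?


Path A total = 4 + 9 = 13
Path B total = 5 + 6 = 11
Critical path = longest path = max(13, 11) = 13

13


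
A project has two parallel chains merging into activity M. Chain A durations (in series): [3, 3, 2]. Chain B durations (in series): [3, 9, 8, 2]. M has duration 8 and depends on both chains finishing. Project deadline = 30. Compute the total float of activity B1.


Forward pass: ES(B1) = sum of predecessors on chain B = 0
EF = ES + duration = 0 + 3 = 3
Backward pass: LF(M) = deadline = 30; LS(M) = 30 - 8 = 22
LF(B1) = LS(M) - sum(successors on chain B) = 22 - 19 = 3
LS = LF - duration = 3 - 3 = 0
Total float = LS - ES = 0 - 0 = 0

0


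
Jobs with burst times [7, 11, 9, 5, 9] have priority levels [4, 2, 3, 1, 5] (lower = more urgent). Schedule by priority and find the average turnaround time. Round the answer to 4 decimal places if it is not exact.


Sort by priority (ascending = highest first):
Order: [(1, 5), (2, 11), (3, 9), (4, 7), (5, 9)]
Completion times:
  Priority 1, burst=5, C=5
  Priority 2, burst=11, C=16
  Priority 3, burst=9, C=25
  Priority 4, burst=7, C=32
  Priority 5, burst=9, C=41
Average turnaround = 119/5 = 23.8

23.8


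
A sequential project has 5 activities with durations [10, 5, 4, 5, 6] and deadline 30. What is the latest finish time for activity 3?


LF(activity 3) = deadline - sum of successor durations
Successors: activities 4 through 5 with durations [5, 6]
Sum of successor durations = 11
LF = 30 - 11 = 19

19


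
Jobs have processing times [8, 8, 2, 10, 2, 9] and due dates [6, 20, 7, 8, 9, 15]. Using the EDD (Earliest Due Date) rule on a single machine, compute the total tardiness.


Sort by due date (EDD order): [(8, 6), (2, 7), (10, 8), (2, 9), (9, 15), (8, 20)]
Compute completion times and tardiness:
  Job 1: p=8, d=6, C=8, tardiness=max(0,8-6)=2
  Job 2: p=2, d=7, C=10, tardiness=max(0,10-7)=3
  Job 3: p=10, d=8, C=20, tardiness=max(0,20-8)=12
  Job 4: p=2, d=9, C=22, tardiness=max(0,22-9)=13
  Job 5: p=9, d=15, C=31, tardiness=max(0,31-15)=16
  Job 6: p=8, d=20, C=39, tardiness=max(0,39-20)=19
Total tardiness = 65

65


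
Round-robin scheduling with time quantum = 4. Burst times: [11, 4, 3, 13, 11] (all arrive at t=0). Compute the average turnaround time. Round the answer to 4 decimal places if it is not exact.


Time quantum = 4
Execution trace:
  J1 runs 4 units, time = 4
  J2 runs 4 units, time = 8
  J3 runs 3 units, time = 11
  J4 runs 4 units, time = 15
  J5 runs 4 units, time = 19
  J1 runs 4 units, time = 23
  J4 runs 4 units, time = 27
  J5 runs 4 units, time = 31
  J1 runs 3 units, time = 34
  J4 runs 4 units, time = 38
  J5 runs 3 units, time = 41
  J4 runs 1 units, time = 42
Finish times: [34, 8, 11, 42, 41]
Average turnaround = 136/5 = 27.2

27.2


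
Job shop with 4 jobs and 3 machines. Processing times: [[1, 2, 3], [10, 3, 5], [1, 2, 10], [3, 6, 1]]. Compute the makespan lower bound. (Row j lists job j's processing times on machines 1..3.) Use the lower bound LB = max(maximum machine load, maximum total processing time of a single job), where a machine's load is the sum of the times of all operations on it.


Machine loads:
  Machine 1: 1 + 10 + 1 + 3 = 15
  Machine 2: 2 + 3 + 2 + 6 = 13
  Machine 3: 3 + 5 + 10 + 1 = 19
Max machine load = 19
Job totals:
  Job 1: 6
  Job 2: 18
  Job 3: 13
  Job 4: 10
Max job total = 18
Lower bound = max(19, 18) = 19

19


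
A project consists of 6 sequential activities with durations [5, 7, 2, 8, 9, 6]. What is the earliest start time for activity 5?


Activity 5 starts after activities 1 through 4 complete.
Predecessor durations: [5, 7, 2, 8]
ES = 5 + 7 + 2 + 8 = 22

22


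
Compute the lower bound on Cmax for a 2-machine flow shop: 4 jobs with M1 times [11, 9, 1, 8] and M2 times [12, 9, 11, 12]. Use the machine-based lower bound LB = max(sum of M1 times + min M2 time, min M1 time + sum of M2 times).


LB1 = sum(M1 times) + min(M2 times) = 29 + 9 = 38
LB2 = min(M1 times) + sum(M2 times) = 1 + 44 = 45
Lower bound = max(LB1, LB2) = max(38, 45) = 45

45


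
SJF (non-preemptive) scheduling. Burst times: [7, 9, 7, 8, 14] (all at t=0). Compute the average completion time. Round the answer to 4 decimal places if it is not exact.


SJF order (ascending): [7, 7, 8, 9, 14]
Completion times:
  Job 1: burst=7, C=7
  Job 2: burst=7, C=14
  Job 3: burst=8, C=22
  Job 4: burst=9, C=31
  Job 5: burst=14, C=45
Average completion = 119/5 = 23.8

23.8


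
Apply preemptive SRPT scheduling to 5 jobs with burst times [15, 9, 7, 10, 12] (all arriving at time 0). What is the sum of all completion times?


Since all jobs arrive at t=0, SRPT equals SPT ordering.
SPT order: [7, 9, 10, 12, 15]
Completion times:
  Job 1: p=7, C=7
  Job 2: p=9, C=16
  Job 3: p=10, C=26
  Job 4: p=12, C=38
  Job 5: p=15, C=53
Total completion time = 7 + 16 + 26 + 38 + 53 = 140

140


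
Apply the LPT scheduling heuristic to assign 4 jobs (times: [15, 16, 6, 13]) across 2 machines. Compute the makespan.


Sort jobs in decreasing order (LPT): [16, 15, 13, 6]
Assign each job to the least loaded machine:
  Machine 1: jobs [16, 6], load = 22
  Machine 2: jobs [15, 13], load = 28
Makespan = max load = 28

28


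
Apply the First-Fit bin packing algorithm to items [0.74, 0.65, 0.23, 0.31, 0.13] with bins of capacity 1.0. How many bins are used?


Place items sequentially using First-Fit:
  Item 0.74 -> new Bin 1
  Item 0.65 -> new Bin 2
  Item 0.23 -> Bin 1 (now 0.97)
  Item 0.31 -> Bin 2 (now 0.96)
  Item 0.13 -> new Bin 3
Total bins used = 3

3


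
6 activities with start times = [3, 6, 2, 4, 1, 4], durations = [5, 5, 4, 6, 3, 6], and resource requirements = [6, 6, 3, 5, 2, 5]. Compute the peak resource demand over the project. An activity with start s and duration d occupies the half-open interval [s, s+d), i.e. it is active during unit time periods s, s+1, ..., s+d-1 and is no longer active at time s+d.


Each activity i is active on [start_i, start_i + duration_i).
Compute total resource usage per time slot:
  t=0: active resources = [], total = 0
  t=1: active resources = [2], total = 2
  t=2: active resources = [3, 2], total = 5
  t=3: active resources = [6, 3, 2], total = 11
  t=4: active resources = [6, 3, 5, 5], total = 19
  t=5: active resources = [6, 3, 5, 5], total = 19
  t=6: active resources = [6, 6, 5, 5], total = 22
  t=7: active resources = [6, 6, 5, 5], total = 22
  t=8: active resources = [6, 5, 5], total = 16
  t=9: active resources = [6, 5, 5], total = 16
  t=10: active resources = [6], total = 6
Peak resource demand = 22

22


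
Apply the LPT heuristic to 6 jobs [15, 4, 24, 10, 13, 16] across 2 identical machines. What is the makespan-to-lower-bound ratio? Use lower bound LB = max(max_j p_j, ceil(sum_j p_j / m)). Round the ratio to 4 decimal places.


LPT order: [24, 16, 15, 13, 10, 4]
Machine loads after assignment: [41, 41]
LPT makespan = 41
Lower bound = max(max_job, ceil(total/2)) = max(24, 41) = 41
Ratio = 41 / 41 = 1.0

1.0


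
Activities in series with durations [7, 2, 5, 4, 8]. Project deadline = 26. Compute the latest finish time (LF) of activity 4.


LF(activity 4) = deadline - sum of successor durations
Successors: activities 5 through 5 with durations [8]
Sum of successor durations = 8
LF = 26 - 8 = 18

18


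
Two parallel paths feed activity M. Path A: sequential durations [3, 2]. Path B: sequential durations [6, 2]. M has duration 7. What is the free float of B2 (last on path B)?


ES(B2) = sum of predecessors on chain B = 6
EF(B2) = ES + duration = 6 + 2 = 8
Successor of B2 is M. ES(M) = max(sum(A), sum(B)) = max(5, 8) = 8
Free float = ES(successor) - EF(current) = 8 - 8 = 0

0


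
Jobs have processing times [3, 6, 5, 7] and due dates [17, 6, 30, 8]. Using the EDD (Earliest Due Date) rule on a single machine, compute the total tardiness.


Sort by due date (EDD order): [(6, 6), (7, 8), (3, 17), (5, 30)]
Compute completion times and tardiness:
  Job 1: p=6, d=6, C=6, tardiness=max(0,6-6)=0
  Job 2: p=7, d=8, C=13, tardiness=max(0,13-8)=5
  Job 3: p=3, d=17, C=16, tardiness=max(0,16-17)=0
  Job 4: p=5, d=30, C=21, tardiness=max(0,21-30)=0
Total tardiness = 5

5


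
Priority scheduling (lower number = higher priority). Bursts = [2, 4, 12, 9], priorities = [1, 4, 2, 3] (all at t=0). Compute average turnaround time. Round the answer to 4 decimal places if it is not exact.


Sort by priority (ascending = highest first):
Order: [(1, 2), (2, 12), (3, 9), (4, 4)]
Completion times:
  Priority 1, burst=2, C=2
  Priority 2, burst=12, C=14
  Priority 3, burst=9, C=23
  Priority 4, burst=4, C=27
Average turnaround = 66/4 = 16.5

16.5


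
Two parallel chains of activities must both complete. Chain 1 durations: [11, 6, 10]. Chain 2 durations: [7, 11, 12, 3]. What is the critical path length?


Path A total = 11 + 6 + 10 = 27
Path B total = 7 + 11 + 12 + 3 = 33
Critical path = longest path = max(27, 33) = 33

33


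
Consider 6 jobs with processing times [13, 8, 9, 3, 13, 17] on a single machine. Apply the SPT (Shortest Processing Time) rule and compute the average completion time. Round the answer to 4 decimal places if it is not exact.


Sort jobs by processing time (SPT order): [3, 8, 9, 13, 13, 17]
Compute completion times sequentially:
  Job 1: processing = 3, completes at 3
  Job 2: processing = 8, completes at 11
  Job 3: processing = 9, completes at 20
  Job 4: processing = 13, completes at 33
  Job 5: processing = 13, completes at 46
  Job 6: processing = 17, completes at 63
Sum of completion times = 176
Average completion time = 176/6 = 29.3333

29.3333


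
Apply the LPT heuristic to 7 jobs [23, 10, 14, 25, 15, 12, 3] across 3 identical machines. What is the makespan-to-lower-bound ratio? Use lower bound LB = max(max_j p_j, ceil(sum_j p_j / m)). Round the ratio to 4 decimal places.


LPT order: [25, 23, 15, 14, 12, 10, 3]
Machine loads after assignment: [35, 35, 32]
LPT makespan = 35
Lower bound = max(max_job, ceil(total/3)) = max(25, 34) = 34
Ratio = 35 / 34 = 1.0294

1.0294


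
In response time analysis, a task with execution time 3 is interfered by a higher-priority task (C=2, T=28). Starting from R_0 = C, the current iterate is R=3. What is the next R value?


R_next = C + ceil(R_prev / T_hp) * C_hp
ceil(3 / 28) = ceil(0.1071) = 1
Interference = 1 * 2 = 2
R_next = 3 + 2 = 5

5


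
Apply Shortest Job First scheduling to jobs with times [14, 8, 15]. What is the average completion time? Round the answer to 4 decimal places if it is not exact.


SJF order (ascending): [8, 14, 15]
Completion times:
  Job 1: burst=8, C=8
  Job 2: burst=14, C=22
  Job 3: burst=15, C=37
Average completion = 67/3 = 22.3333

22.3333


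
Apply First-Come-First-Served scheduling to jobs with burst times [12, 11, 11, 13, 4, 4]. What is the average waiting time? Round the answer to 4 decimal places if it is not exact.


FCFS order (as given): [12, 11, 11, 13, 4, 4]
Waiting times:
  Job 1: wait = 0
  Job 2: wait = 12
  Job 3: wait = 23
  Job 4: wait = 34
  Job 5: wait = 47
  Job 6: wait = 51
Sum of waiting times = 167
Average waiting time = 167/6 = 27.8333

27.8333


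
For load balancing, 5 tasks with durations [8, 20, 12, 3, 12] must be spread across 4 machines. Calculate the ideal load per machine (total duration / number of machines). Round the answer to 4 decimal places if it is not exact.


Total processing time = 8 + 20 + 12 + 3 + 12 = 55
Number of machines = 4
Ideal balanced load = 55 / 4 = 13.75

13.75


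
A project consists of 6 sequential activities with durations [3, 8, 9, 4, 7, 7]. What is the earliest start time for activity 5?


Activity 5 starts after activities 1 through 4 complete.
Predecessor durations: [3, 8, 9, 4]
ES = 3 + 8 + 9 + 4 = 24

24


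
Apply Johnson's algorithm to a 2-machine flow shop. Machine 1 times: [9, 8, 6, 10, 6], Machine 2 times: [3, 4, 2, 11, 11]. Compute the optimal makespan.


Apply Johnson's rule:
  Group 1 (a <= b): [(5, 6, 11), (4, 10, 11)]
  Group 2 (a > b): [(2, 8, 4), (1, 9, 3), (3, 6, 2)]
Optimal job order: [5, 4, 2, 1, 3]
Schedule:
  Job 5: M1 done at 6, M2 done at 17
  Job 4: M1 done at 16, M2 done at 28
  Job 2: M1 done at 24, M2 done at 32
  Job 1: M1 done at 33, M2 done at 36
  Job 3: M1 done at 39, M2 done at 41
Makespan = 41

41


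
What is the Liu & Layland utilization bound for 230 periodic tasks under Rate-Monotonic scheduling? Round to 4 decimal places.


Compute 2^(1/230) = 1.0030182291
Subtract 1: 1.0030182291 - 1 = 0.0030182291
Multiply by n: 230 * 0.0030182291 = 0.6941926930
Round to 4 dp: 0.6942

0.6942


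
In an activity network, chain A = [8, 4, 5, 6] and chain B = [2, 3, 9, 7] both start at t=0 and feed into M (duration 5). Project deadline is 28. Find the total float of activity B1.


Forward pass: ES(B1) = sum of predecessors on chain B = 0
EF = ES + duration = 0 + 2 = 2
Backward pass: LF(M) = deadline = 28; LS(M) = 28 - 5 = 23
LF(B1) = LS(M) - sum(successors on chain B) = 23 - 19 = 4
LS = LF - duration = 4 - 2 = 2
Total float = LS - ES = 2 - 0 = 2

2


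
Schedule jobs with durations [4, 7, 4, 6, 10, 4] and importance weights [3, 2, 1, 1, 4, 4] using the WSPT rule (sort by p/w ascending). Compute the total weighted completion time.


Compute p/w ratios and sort ascending (WSPT): [(4, 4), (4, 3), (10, 4), (7, 2), (4, 1), (6, 1)]
Compute weighted completion times:
  Job (p=4,w=4): C=4, w*C=4*4=16
  Job (p=4,w=3): C=8, w*C=3*8=24
  Job (p=10,w=4): C=18, w*C=4*18=72
  Job (p=7,w=2): C=25, w*C=2*25=50
  Job (p=4,w=1): C=29, w*C=1*29=29
  Job (p=6,w=1): C=35, w*C=1*35=35
Total weighted completion time = 226

226


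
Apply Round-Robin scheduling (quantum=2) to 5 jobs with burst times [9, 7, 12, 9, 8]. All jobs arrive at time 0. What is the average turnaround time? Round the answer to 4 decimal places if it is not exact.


Time quantum = 2
Execution trace:
  J1 runs 2 units, time = 2
  J2 runs 2 units, time = 4
  J3 runs 2 units, time = 6
  J4 runs 2 units, time = 8
  J5 runs 2 units, time = 10
  J1 runs 2 units, time = 12
  J2 runs 2 units, time = 14
  J3 runs 2 units, time = 16
  J4 runs 2 units, time = 18
  J5 runs 2 units, time = 20
  J1 runs 2 units, time = 22
  J2 runs 2 units, time = 24
  J3 runs 2 units, time = 26
  J4 runs 2 units, time = 28
  J5 runs 2 units, time = 30
  J1 runs 2 units, time = 32
  J2 runs 1 units, time = 33
  J3 runs 2 units, time = 35
  J4 runs 2 units, time = 37
  J5 runs 2 units, time = 39
  J1 runs 1 units, time = 40
  J3 runs 2 units, time = 42
  J4 runs 1 units, time = 43
  J3 runs 2 units, time = 45
Finish times: [40, 33, 45, 43, 39]
Average turnaround = 200/5 = 40.0

40.0


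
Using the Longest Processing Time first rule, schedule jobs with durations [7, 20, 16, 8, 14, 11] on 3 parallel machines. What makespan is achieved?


Sort jobs in decreasing order (LPT): [20, 16, 14, 11, 8, 7]
Assign each job to the least loaded machine:
  Machine 1: jobs [20, 7], load = 27
  Machine 2: jobs [16, 8], load = 24
  Machine 3: jobs [14, 11], load = 25
Makespan = max load = 27

27


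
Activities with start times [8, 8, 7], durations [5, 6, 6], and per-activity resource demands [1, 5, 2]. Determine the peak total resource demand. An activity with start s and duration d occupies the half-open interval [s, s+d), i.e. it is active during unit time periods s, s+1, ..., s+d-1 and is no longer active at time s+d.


Each activity i is active on [start_i, start_i + duration_i).
Compute total resource usage per time slot:
  t=0: active resources = [], total = 0
  t=1: active resources = [], total = 0
  t=2: active resources = [], total = 0
  t=3: active resources = [], total = 0
  t=4: active resources = [], total = 0
  t=5: active resources = [], total = 0
  t=6: active resources = [], total = 0
  t=7: active resources = [2], total = 2
  t=8: active resources = [1, 5, 2], total = 8
  t=9: active resources = [1, 5, 2], total = 8
  t=10: active resources = [1, 5, 2], total = 8
  t=11: active resources = [1, 5, 2], total = 8
  t=12: active resources = [1, 5, 2], total = 8
  t=13: active resources = [5], total = 5
Peak resource demand = 8

8


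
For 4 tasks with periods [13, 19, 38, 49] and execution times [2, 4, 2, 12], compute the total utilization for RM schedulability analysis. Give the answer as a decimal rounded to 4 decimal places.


Compute individual utilizations (exact fractions):
  Task 1: C/T = 2/13 (approx. 0.1538)
  Task 2: C/T = 4/19 (approx. 0.2105)
  Task 3: C/T = 2/38 = 1/19 (approx. 0.0526)
  Task 4: C/T = 12/49 (approx. 0.2449)
Total utilization U = 2/13 + 4/19 + 1/19 + 12/49 = 8011/12103
Rounded to 4 decimal places: U = 0.6619
RM (Liu & Layland) bound for 4 tasks = 0.756828; compare with U = 8011/12103 (approx. 0.661902)
U <= bound, so schedulable by RM sufficient condition.

0.6619


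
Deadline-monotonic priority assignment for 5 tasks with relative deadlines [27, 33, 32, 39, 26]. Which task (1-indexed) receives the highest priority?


Sort tasks by relative deadline (ascending):
  Task 5: deadline = 26
  Task 1: deadline = 27
  Task 3: deadline = 32
  Task 2: deadline = 33
  Task 4: deadline = 39
Priority order (highest first): [5, 1, 3, 2, 4]
Highest priority task = 5

5


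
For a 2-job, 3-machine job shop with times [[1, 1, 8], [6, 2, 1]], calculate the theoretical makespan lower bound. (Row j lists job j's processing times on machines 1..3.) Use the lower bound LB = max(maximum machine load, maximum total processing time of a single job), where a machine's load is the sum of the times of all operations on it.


Machine loads:
  Machine 1: 1 + 6 = 7
  Machine 2: 1 + 2 = 3
  Machine 3: 8 + 1 = 9
Max machine load = 9
Job totals:
  Job 1: 10
  Job 2: 9
Max job total = 10
Lower bound = max(9, 10) = 10

10


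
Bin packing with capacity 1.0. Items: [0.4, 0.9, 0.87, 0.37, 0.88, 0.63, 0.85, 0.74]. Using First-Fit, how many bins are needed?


Place items sequentially using First-Fit:
  Item 0.4 -> new Bin 1
  Item 0.9 -> new Bin 2
  Item 0.87 -> new Bin 3
  Item 0.37 -> Bin 1 (now 0.77)
  Item 0.88 -> new Bin 4
  Item 0.63 -> new Bin 5
  Item 0.85 -> new Bin 6
  Item 0.74 -> new Bin 7
Total bins used = 7

7


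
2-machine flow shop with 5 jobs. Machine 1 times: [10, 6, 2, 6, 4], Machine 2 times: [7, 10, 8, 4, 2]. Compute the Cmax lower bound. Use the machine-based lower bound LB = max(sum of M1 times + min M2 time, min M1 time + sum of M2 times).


LB1 = sum(M1 times) + min(M2 times) = 28 + 2 = 30
LB2 = min(M1 times) + sum(M2 times) = 2 + 31 = 33
Lower bound = max(LB1, LB2) = max(30, 33) = 33

33


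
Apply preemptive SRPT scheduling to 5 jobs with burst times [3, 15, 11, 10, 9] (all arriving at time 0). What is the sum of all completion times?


Since all jobs arrive at t=0, SRPT equals SPT ordering.
SPT order: [3, 9, 10, 11, 15]
Completion times:
  Job 1: p=3, C=3
  Job 2: p=9, C=12
  Job 3: p=10, C=22
  Job 4: p=11, C=33
  Job 5: p=15, C=48
Total completion time = 3 + 12 + 22 + 33 + 48 = 118

118


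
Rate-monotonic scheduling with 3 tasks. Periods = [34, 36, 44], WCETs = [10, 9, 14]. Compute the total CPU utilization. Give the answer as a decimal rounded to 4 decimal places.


Compute individual utilizations (exact fractions):
  Task 1: C/T = 10/34 = 5/17 (approx. 0.2941)
  Task 2: C/T = 9/36 = 1/4 (approx. 0.25)
  Task 3: C/T = 14/44 = 7/22 (approx. 0.3182)
Total utilization U = 5/17 + 1/4 + 7/22 = 645/748
Rounded to 4 decimal places: U = 0.8623
RM (Liu & Layland) bound for 3 tasks = 0.779763; compare with U = 645/748 (approx. 0.862299)
bound < U <= 1, so the RM sufficient condition is not met (inconclusive; an exact test such as response-time analysis is needed).

0.8623


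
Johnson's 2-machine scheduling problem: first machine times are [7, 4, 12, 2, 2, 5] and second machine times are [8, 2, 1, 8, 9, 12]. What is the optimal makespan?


Apply Johnson's rule:
  Group 1 (a <= b): [(4, 2, 8), (5, 2, 9), (6, 5, 12), (1, 7, 8)]
  Group 2 (a > b): [(2, 4, 2), (3, 12, 1)]
Optimal job order: [4, 5, 6, 1, 2, 3]
Schedule:
  Job 4: M1 done at 2, M2 done at 10
  Job 5: M1 done at 4, M2 done at 19
  Job 6: M1 done at 9, M2 done at 31
  Job 1: M1 done at 16, M2 done at 39
  Job 2: M1 done at 20, M2 done at 41
  Job 3: M1 done at 32, M2 done at 42
Makespan = 42

42


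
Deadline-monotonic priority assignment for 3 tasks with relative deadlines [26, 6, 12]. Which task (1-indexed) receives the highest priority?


Sort tasks by relative deadline (ascending):
  Task 2: deadline = 6
  Task 3: deadline = 12
  Task 1: deadline = 26
Priority order (highest first): [2, 3, 1]
Highest priority task = 2

2


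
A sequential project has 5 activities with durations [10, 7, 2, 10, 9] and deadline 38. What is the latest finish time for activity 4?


LF(activity 4) = deadline - sum of successor durations
Successors: activities 5 through 5 with durations [9]
Sum of successor durations = 9
LF = 38 - 9 = 29

29


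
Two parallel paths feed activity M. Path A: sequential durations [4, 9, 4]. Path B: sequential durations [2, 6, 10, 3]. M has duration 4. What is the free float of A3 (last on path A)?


ES(A3) = sum of predecessors on chain A = 13
EF(A3) = ES + duration = 13 + 4 = 17
Successor of A3 is M. ES(M) = max(sum(A), sum(B)) = max(17, 21) = 21
Free float = ES(successor) - EF(current) = 21 - 17 = 4

4


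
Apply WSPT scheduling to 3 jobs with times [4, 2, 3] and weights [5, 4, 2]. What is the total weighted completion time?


Compute p/w ratios and sort ascending (WSPT): [(2, 4), (4, 5), (3, 2)]
Compute weighted completion times:
  Job (p=2,w=4): C=2, w*C=4*2=8
  Job (p=4,w=5): C=6, w*C=5*6=30
  Job (p=3,w=2): C=9, w*C=2*9=18
Total weighted completion time = 56

56


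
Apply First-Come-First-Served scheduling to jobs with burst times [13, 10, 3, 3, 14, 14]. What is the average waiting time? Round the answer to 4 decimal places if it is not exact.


FCFS order (as given): [13, 10, 3, 3, 14, 14]
Waiting times:
  Job 1: wait = 0
  Job 2: wait = 13
  Job 3: wait = 23
  Job 4: wait = 26
  Job 5: wait = 29
  Job 6: wait = 43
Sum of waiting times = 134
Average waiting time = 134/6 = 22.3333

22.3333


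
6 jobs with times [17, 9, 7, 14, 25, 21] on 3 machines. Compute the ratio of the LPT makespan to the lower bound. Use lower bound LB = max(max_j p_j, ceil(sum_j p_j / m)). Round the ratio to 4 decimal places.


LPT order: [25, 21, 17, 14, 9, 7]
Machine loads after assignment: [32, 30, 31]
LPT makespan = 32
Lower bound = max(max_job, ceil(total/3)) = max(25, 31) = 31
Ratio = 32 / 31 = 1.0323

1.0323


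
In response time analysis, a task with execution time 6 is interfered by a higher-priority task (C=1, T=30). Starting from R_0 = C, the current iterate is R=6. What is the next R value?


R_next = C + ceil(R_prev / T_hp) * C_hp
ceil(6 / 30) = ceil(0.2) = 1
Interference = 1 * 1 = 1
R_next = 6 + 1 = 7

7


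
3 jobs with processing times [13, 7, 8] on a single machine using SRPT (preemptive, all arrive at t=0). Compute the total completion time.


Since all jobs arrive at t=0, SRPT equals SPT ordering.
SPT order: [7, 8, 13]
Completion times:
  Job 1: p=7, C=7
  Job 2: p=8, C=15
  Job 3: p=13, C=28
Total completion time = 7 + 15 + 28 = 50

50


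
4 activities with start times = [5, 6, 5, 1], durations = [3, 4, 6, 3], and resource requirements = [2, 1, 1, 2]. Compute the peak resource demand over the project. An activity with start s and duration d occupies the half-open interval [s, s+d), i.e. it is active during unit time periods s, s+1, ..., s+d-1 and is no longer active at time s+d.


Each activity i is active on [start_i, start_i + duration_i).
Compute total resource usage per time slot:
  t=0: active resources = [], total = 0
  t=1: active resources = [2], total = 2
  t=2: active resources = [2], total = 2
  t=3: active resources = [2], total = 2
  t=4: active resources = [], total = 0
  t=5: active resources = [2, 1], total = 3
  t=6: active resources = [2, 1, 1], total = 4
  t=7: active resources = [2, 1, 1], total = 4
  t=8: active resources = [1, 1], total = 2
  t=9: active resources = [1, 1], total = 2
  t=10: active resources = [1], total = 1
Peak resource demand = 4

4


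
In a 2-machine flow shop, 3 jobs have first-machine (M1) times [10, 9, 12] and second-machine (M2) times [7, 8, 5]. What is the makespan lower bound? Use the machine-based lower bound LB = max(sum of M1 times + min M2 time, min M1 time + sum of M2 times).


LB1 = sum(M1 times) + min(M2 times) = 31 + 5 = 36
LB2 = min(M1 times) + sum(M2 times) = 9 + 20 = 29
Lower bound = max(LB1, LB2) = max(36, 29) = 36

36


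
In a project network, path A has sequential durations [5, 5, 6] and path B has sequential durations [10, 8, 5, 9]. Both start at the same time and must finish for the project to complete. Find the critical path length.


Path A total = 5 + 5 + 6 = 16
Path B total = 10 + 8 + 5 + 9 = 32
Critical path = longest path = max(16, 32) = 32

32


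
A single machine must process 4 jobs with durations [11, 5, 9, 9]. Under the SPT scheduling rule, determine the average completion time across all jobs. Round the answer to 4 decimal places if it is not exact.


Sort jobs by processing time (SPT order): [5, 9, 9, 11]
Compute completion times sequentially:
  Job 1: processing = 5, completes at 5
  Job 2: processing = 9, completes at 14
  Job 3: processing = 9, completes at 23
  Job 4: processing = 11, completes at 34
Sum of completion times = 76
Average completion time = 76/4 = 19.0

19.0
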